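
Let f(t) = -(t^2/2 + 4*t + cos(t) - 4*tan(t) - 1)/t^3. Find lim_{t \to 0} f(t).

Substitution gives 0/0 (the numerator vanishes to order 3).
Expand each term to order t^3: the coefficient of t^3 in -4·tan(t) is -4/3 and in cos(t) is 0.
Lower-order terms cancel with the polynomial part, so the numerator is (-4/3)·t^3 + o(t^3), and the limit is (-4/3)/(-1) = 4/3.

4/3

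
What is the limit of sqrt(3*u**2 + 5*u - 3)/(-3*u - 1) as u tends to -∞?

For large |u|, √(3*u^2 + 5*u - 3) ≈ √3·|u| and the denominator ≈ -3u.
Since u → −∞, |u| = −u, giving −√3/(-3) = √(3)/3.

√(3)/3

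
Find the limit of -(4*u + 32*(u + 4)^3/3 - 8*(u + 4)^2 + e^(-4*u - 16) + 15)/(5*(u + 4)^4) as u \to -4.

-32/15

Direct substitution gives 0/0.
Apply L'Hôpital: lim (-16*u + 32*(u + 4)^2 - 4*e^(-4*u - 16) - 60)/(-20*(u + 4)^3), still 0/0.
Apply L'Hôpital: lim (64*u + 16*e^(-4*u - 16) + 240)/(-60*(u + 4)^2), still 0/0.
Apply L'Hôpital: lim (64 - 64*e^(-4*u - 16))/(-120*u - 480), still 0/0.
After 4 applications of L'Hôpital's rule the quotient is (256*e^(-4*u - 16))/(-120); substituting u = -4 gives -32/15.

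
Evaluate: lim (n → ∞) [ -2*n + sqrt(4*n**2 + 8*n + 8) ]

2

This has the form ∞ − ∞. Multiply and divide by the conjugate √(4*n^2 + 8*n + 8) + 2n.
That gives (8n + 8) / (√(4*n^2 + 8*n + 8) + 2n).
Divide numerator and denominator by n: the limit is 8/(2·2) = 2.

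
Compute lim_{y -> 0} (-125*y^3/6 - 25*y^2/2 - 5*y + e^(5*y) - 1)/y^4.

Direct substitution gives 0/0.
Apply L'Hôpital: lim (-125*y^2/2 - 25*y + 5*e^(5*y) - 5)/(4*y^3), still 0/0.
Apply L'Hôpital: lim (-125*y + 25*e^(5*y) - 25)/(12*y^2), still 0/0.
Apply L'Hôpital: lim (125*e^(5*y) - 125)/(24*y), still 0/0.
After 4 applications of L'Hôpital's rule the quotient is (625*e^(5*y))/(24); substituting y = 0 gives 625/24.

625/24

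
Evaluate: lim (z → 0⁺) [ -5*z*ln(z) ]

0

This is a 0·(−∞) form. Rewrite as -5·ln(z) / z^(−1) and apply L'Hôpital:
the derivative quotient is -5·(1/z) / (−1·z^(−2)) = (5/1)·z^1 → 0.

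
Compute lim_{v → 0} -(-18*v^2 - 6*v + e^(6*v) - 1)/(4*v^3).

-9

Direct substitution gives 0/0.
Apply L'Hôpital: lim (-36*v + 6*e^(6*v) - 6)/(-12*v^2), still 0/0.
Apply L'Hôpital: lim (36*e^(6*v) - 36)/(-24*v), still 0/0.
After 3 applications of L'Hôpital's rule the quotient is (216*e^(6*v))/(-24); substituting v = 0 gives -9.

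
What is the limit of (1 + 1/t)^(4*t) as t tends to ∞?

Write it as [(1 + 1/t)^t]^(4) · (1 + 1/t)^(0). The bracketed term tends to e^(1) and the second factor to 1, so the limit is e^(4).

e^(4)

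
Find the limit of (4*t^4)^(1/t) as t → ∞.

Base → ∞ and exponent → 0: an ∞^0 form.
Take logs: (1/t)·ln(4·t^4) = (ln 4 + 4·ln t)/t → 0.
So the limit is e^0 = 1.

1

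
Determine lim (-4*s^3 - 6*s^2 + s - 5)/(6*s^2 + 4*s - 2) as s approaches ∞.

The numerator has higher degree (3 > 2); the quotient behaves like (-4/(6))·s^1 for large |s|.
As s → +∞ this diverges to -∞.

-∞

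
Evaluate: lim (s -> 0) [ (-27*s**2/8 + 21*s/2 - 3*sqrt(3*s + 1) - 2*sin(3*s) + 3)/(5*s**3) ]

63/80

Substitution gives 0/0; apply L'Hôpital's rule 3 times.
After differentiating numerator and denominator 3 times the quotient is (54*cos(3*s) - 243/(8*(3*s + 1)^(5/2)))/(30); at s = 0 this is 63/80.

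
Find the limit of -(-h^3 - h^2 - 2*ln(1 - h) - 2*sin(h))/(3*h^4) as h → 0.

-1/6

Substitution gives 0/0; apply L'Hôpital's rule 4 times.
After differentiating numerator and denominator 4 times the quotient is (-2*sin(h) + 12/(h - 1)^4)/(-72); at h = 0 this is -1/6.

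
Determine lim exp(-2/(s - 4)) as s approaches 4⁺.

As s → 4⁺, -2/(s - 4) → −∞, so e^(-2/(s - 4)) → 0.

0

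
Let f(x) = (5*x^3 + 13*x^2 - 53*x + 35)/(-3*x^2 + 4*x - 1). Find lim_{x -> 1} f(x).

6

Since x = 1 makes numerator and denominator zero, (x - 1) divides both.
Cancelling it gives (5*x^2 + 18*x - 35)/(1 - 3*x); now plug in x = 1 to get 6.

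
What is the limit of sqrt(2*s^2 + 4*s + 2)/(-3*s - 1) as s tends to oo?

For large |s|, √(2*s^2 + 4*s + 2) ≈ √2·|s| and the denominator ≈ -3s.
Since s → +∞, |s| = s, giving √2/(-3) = -√(2)/3.

-√(2)/3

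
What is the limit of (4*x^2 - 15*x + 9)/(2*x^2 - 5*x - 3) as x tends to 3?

Since x = 3 makes numerator and denominator zero, (x - 3) divides both.
Cancelling it gives (4*x - 3)/(2*x + 1); now plug in x = 3 to get 9/7.

9/7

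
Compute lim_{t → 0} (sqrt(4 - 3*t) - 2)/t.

A 0/0 form; rationalise with √(4 - 3t) + √4. This collapses the numerator to -3t, leaving -3/(√(4 - 3t) + √4) → -3/(2√4) = -3/4.

-3/4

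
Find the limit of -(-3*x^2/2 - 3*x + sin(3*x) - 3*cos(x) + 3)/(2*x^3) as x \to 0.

9/4

Substitution gives 0/0; apply L'Hôpital's rule 3 times.
After differentiating numerator and denominator 3 times the quotient is (-3*sin(x) - 27*cos(3*x))/(-12); at x = 0 this is 9/4.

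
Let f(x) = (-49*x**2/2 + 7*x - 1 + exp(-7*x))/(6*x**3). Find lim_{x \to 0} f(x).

Direct substitution gives 0/0.
Apply L'Hôpital: lim (-49*x + 7 - 7*e^(-7*x))/(18*x^2), still 0/0.
Apply L'Hôpital: lim (-49 + 49*e^(-7*x))/(36*x), still 0/0.
After 3 applications of L'Hôpital's rule the quotient is (-343*e^(-7*x))/(36); substituting x = 0 gives -343/36.

-343/36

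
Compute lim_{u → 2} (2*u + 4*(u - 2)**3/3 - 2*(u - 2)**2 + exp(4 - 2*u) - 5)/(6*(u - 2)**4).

Direct substitution gives 0/0.
Apply L'Hôpital: lim (-4*u + 4*(u - 2)^2 - 2*e^(4 - 2*u) + 10)/(24*(u - 2)^3), still 0/0.
Apply L'Hôpital: lim (8*u + 4*e^(4 - 2*u) - 20)/(72*(u - 2)^2), still 0/0.
Apply L'Hôpital: lim (8 - 8*e^(4 - 2*u))/(144*u - 288), still 0/0.
After 4 applications of L'Hôpital's rule the quotient is (16*e^(4 - 2*u))/(144); substituting u = 2 gives 1/9.

1/9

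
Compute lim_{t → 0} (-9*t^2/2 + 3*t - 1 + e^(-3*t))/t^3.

Direct substitution gives 0/0.
Apply L'Hôpital: lim (-9*t + 3 - 3*e^(-3*t))/(3*t^2), still 0/0.
Apply L'Hôpital: lim (-9 + 9*e^(-3*t))/(6*t), still 0/0.
After 3 applications of L'Hôpital's rule the quotient is (-27*e^(-3*t))/(6); substituting t = 0 gives -9/2.

-9/2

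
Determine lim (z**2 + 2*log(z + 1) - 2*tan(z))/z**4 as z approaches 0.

Substitution gives 0/0; apply L'Hôpital's rule 4 times.
After differentiating numerator and denominator 4 times the quotient is (16*tan(z)/cos(z)^2 - 48*tan(z)/cos(z)^4 - 12/(z + 1)^4)/(24); at z = 0 this is -1/2.

-1/2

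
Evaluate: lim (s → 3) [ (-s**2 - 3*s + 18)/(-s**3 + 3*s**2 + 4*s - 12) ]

9/5

Direct substitution gives 0/0, so factor. Both numerator and denominator have (s - 3) as a factor.
After cancelling, the expression reduces to (-s - 6)/(4 - s^2).
Substituting s = 3 gives 9/5.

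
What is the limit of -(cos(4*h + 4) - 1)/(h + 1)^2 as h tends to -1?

8

Direct substitution gives 0/0.
Apply L'Hôpital: lim (-4*sin(4*h + 4))/(-2*h - 2), still 0/0.
After 2 applications of L'Hôpital's rule the quotient is (-16*cos(4*h + 4))/(-2); substituting h = -1 gives 8.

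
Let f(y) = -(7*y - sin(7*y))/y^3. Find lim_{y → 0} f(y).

-343/6

Direct substitution gives 0/0.
Apply L'Hôpital: lim (7 - 7*cos(7*y))/(-3*y^2), still 0/0.
Apply L'Hôpital: lim (49*sin(7*y))/(-6*y), still 0/0.
After 3 applications of L'Hôpital's rule the quotient is (343*cos(7*y))/(-6); substituting y = 0 gives -343/6.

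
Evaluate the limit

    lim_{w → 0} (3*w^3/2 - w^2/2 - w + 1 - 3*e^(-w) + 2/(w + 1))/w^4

Substitution gives 0/0 (the numerator vanishes to order 4).
Expand each term to order w^4: the coefficient of w^4 in 2·1/(1 + w) is 2 and in -3·e^(-w) is -1/8.
Lower-order terms cancel with the polynomial part, so the numerator is (15/8)·w^4 + o(w^4), and the limit is (15/8)/(1) = 15/8.

15/8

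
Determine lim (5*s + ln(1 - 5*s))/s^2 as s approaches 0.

-25/2

Direct substitution gives 0/0.
Apply L'Hôpital: lim (5 - 5/(1 - 5*s))/(2*s), still 0/0.
After 2 applications of L'Hôpital's rule the quotient is (-25/(1 - 5*s)^2)/(2); substituting s = 0 gives -25/2.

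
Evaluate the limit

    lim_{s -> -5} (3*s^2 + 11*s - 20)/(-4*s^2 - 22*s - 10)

-19/18

At s = -5 both the top and bottom vanish — a removable singularity. Factoring out (s + 5) from each leaves (3*s - 4)/(-4*s - 2), which at s = -5 equals -19/18.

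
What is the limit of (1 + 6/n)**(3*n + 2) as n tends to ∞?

The base → 1 and the exponent → ∞: a 1^∞ form.
Take logarithms: (3n + 2)·ln(1 + 6/n). Since ln(1+u) ~ u for small u, this behaves like (3n)·(6/n) → 18.
So the limit is e^(18).

e^(18)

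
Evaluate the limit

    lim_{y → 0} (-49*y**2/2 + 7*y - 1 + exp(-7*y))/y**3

Direct substitution gives 0/0.
Apply L'Hôpital: lim (-49*y + 7 - 7*e^(-7*y))/(3*y^2), still 0/0.
Apply L'Hôpital: lim (-49 + 49*e^(-7*y))/(6*y), still 0/0.
After 3 applications of L'Hôpital's rule the quotient is (-343*e^(-7*y))/(6); substituting y = 0 gives -343/6.

-343/6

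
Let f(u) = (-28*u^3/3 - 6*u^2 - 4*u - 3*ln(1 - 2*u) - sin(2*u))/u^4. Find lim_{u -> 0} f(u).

Substitution gives 0/0; apply L'Hôpital's rule 4 times.
After differentiating numerator and denominator 4 times the quotient is (-16*sin(2*u) + 288/(2*u - 1)^4)/(24); at u = 0 this is 12.

12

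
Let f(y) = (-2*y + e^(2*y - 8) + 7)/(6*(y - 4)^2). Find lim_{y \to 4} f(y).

1/3

Direct substitution gives 0/0.
Apply L'Hôpital: lim (2*e^(2*y - 8) - 2)/(12*y - 48), still 0/0.
After 2 applications of L'Hôpital's rule the quotient is (4*e^(2*y - 8))/(12); substituting y = 4 gives 1/3.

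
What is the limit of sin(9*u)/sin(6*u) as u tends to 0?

Substitution gives 0/0.
Divide numerator and denominator by u: sin(9u)/u → 9 and sin(6u)/u → 6, so the limit is 1·9/6 = 3/2.

3/2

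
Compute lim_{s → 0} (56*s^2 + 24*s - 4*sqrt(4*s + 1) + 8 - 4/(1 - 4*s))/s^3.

Substitution gives 0/0; apply L'Hôpital's rule 3 times.
After differentiating numerator and denominator 3 times the quotient is (-96/(4*s + 1)^(5/2) - 1536/(4*s - 1)^4)/(6); at s = 0 this is -272.

-272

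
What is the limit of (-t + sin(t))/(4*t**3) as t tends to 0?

Direct substitution gives 0/0.
Apply L'Hôpital: lim (cos(t) - 1)/(12*t^2), still 0/0.
Apply L'Hôpital: lim (-sin(t))/(24*t), still 0/0.
After 3 applications of L'Hôpital's rule the quotient is (-cos(t))/(24); substituting t = 0 gives -1/24.

-1/24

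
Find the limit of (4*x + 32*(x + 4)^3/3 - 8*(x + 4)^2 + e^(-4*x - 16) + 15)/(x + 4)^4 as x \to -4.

32/3

Direct substitution gives 0/0.
Apply L'Hôpital: lim (-16*x + 32*(x + 4)^2 - 4*e^(-4*x - 16) - 60)/(4*(x + 4)^3), still 0/0.
Apply L'Hôpital: lim (64*x + 16*e^(-4*x - 16) + 240)/(12*(x + 4)^2), still 0/0.
Apply L'Hôpital: lim (64 - 64*e^(-4*x - 16))/(24*x + 96), still 0/0.
After 4 applications of L'Hôpital's rule the quotient is (256*e^(-4*x - 16))/(24); substituting x = -4 gives 32/3.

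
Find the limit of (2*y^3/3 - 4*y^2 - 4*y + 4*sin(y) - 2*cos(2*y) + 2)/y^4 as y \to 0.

Substitution gives 0/0 (the numerator vanishes to order 4).
Expand each term to order y^4: the coefficient of y^4 in 4·sin(y) is 0 and in -2·cos(2y) is -4/3.
Lower-order terms cancel with the polynomial part, so the numerator is (-4/3)·y^4 + o(y^4), and the limit is (-4/3)/(1) = -4/3.

-4/3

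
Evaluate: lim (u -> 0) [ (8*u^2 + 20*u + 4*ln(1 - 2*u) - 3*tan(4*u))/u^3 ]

-224/3

Substitution gives 0/0; apply L'Hôpital's rule 3 times.
After differentiating numerator and denominator 3 times the quotient is (-768*tan(4*u)^2/cos(4*u)^2 - 384/cos(4*u)^4 + 64/(2*u - 1)^3)/(6); at u = 0 this is -224/3.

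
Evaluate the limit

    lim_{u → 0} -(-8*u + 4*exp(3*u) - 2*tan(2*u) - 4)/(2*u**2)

Substitution gives 0/0; apply L'Hôpital's rule 2 times.
After differentiating numerator and denominator 2 times the quotient is (36*e^(3*u) - 16*sin(2*u)/cos(2*u)^3)/(-4); at u = 0 this is -9.

-9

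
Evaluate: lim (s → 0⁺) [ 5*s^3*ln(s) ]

0

This is a 0·(−∞) form. Rewrite as 5·ln(s) / s^(−3) and apply L'Hôpital:
the derivative quotient is 5·(1/s) / (−3·s^(−4)) = (-5/3)·s^3 → 0.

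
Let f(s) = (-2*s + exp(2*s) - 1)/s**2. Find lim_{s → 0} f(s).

Direct substitution gives 0/0.
Apply L'Hôpital: lim (2*e^(2*s) - 2)/(2*s), still 0/0.
After 2 applications of L'Hôpital's rule the quotient is (4*e^(2*s))/(2); substituting s = 0 gives 2.

2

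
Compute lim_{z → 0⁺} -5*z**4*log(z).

0

This is a 0·(−∞) form. Rewrite as -5·ln(z) / z^(−4) and apply L'Hôpital:
the derivative quotient is -5·(1/z) / (−4·z^(−5)) = (5/4)·z^4 → 0.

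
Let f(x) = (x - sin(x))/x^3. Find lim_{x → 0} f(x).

Direct substitution gives 0/0.
Apply L'Hôpital: lim (1 - cos(x))/(3*x^2), still 0/0.
Apply L'Hôpital: lim (sin(x))/(6*x), still 0/0.
After 3 applications of L'Hôpital's rule the quotient is (cos(x))/(6); substituting x = 0 gives 1/6.

1/6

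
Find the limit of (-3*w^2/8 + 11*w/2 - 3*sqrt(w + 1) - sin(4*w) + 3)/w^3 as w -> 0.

503/48

Substitution gives 0/0 (the numerator vanishes to order 3).
Expand each term to order w^3: the coefficient of w^3 in -3·√(1 + w) is -3/16 and in −sin(4w) is 32/3.
Lower-order terms cancel with the polynomial part, so the numerator is (503/48)·w^3 + o(w^3), and the limit is (503/48)/(1) = 503/48.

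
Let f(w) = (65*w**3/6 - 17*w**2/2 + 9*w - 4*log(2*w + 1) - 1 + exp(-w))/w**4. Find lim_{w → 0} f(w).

Substitution gives 0/0 (the numerator vanishes to order 4).
Expand each term to order w^4: the coefficient of w^4 in -4·ln(1 + 2w) is 16 and in e^(-w) is 1/24.
Lower-order terms cancel with the polynomial part, so the numerator is (385/24)·w^4 + o(w^4), and the limit is (385/24)/(1) = 385/24.

385/24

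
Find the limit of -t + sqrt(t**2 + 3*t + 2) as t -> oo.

3/2

This has the form ∞ − ∞. Multiply and divide by the conjugate √(t^2 + 3*t + 2) + t.
That gives (3t + 2) / (√(t^2 + 3*t + 2) + t).
Divide numerator and denominator by t: the limit is 3/(2·1) = 3/2.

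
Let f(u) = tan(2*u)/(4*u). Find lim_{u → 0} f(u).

1/2

Substitution gives 0/0.
Since tan(θ)/θ → 1 as θ → 0, tan(2u)/(2u) → 1 and the limit is 2/4 = 1/2.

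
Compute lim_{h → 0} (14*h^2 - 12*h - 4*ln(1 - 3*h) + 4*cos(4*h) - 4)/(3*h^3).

12

Substitution gives 0/0; apply L'Hôpital's rule 3 times.
After differentiating numerator and denominator 3 times the quotient is (256*sin(4*h) - 216/(3*h - 1)^3)/(18); at h = 0 this is 12.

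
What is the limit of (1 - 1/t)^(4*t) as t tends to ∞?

e^(-4)

Write it as [(1 - 1/t)^t]^(4) · (1 - 1/t)^(0). The bracketed term tends to e^(-1) and the second factor to 1, so the limit is e^(-4).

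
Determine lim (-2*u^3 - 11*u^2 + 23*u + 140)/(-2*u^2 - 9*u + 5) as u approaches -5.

-17/11

At u = -5 both the top and bottom vanish — a removable singularity. Factoring out (u + 5) from each leaves (-2*u^2 - u + 28)/(1 - 2*u), which at u = -5 equals -17/11.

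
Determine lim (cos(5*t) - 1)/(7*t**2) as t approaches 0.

-25/14

Direct substitution gives 0/0.
Apply L'Hôpital: lim (-5*sin(5*t))/(14*t), still 0/0.
After 2 applications of L'Hôpital's rule the quotient is (-25*cos(5*t))/(14); substituting t = 0 gives -25/14.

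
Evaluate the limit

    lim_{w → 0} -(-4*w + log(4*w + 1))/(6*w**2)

4/3

Direct substitution gives 0/0.
Apply L'Hôpital: lim (-4 + 4/(4*w + 1))/(-12*w), still 0/0.
After 2 applications of L'Hôpital's rule the quotient is (-16/(4*w + 1)^2)/(-12); substituting w = 0 gives 4/3.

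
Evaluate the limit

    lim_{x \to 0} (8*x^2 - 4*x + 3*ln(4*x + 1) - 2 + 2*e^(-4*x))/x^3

Substitution gives 0/0; apply L'Hôpital's rule 3 times.
After differentiating numerator and denominator 3 times the quotient is (-128*e^(-4*x) + 384/(4*x + 1)^3)/(6); at x = 0 this is 128/3.

128/3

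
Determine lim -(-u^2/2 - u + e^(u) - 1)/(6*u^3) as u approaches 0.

-1/36

Direct substitution gives 0/0.
Apply L'Hôpital: lim (-u + e^(u) - 1)/(-18*u^2), still 0/0.
Apply L'Hôpital: lim (e^(u) - 1)/(-36*u), still 0/0.
After 3 applications of L'Hôpital's rule the quotient is (e^(u))/(-36); substituting u = 0 gives -1/36.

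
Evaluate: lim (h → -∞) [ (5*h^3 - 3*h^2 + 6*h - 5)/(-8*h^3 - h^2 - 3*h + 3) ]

-5/8

Numerator and denominator both have degree 3.
Dividing every term by h^3, all lower-order terms vanish and the limit is the ratio of leading coefficients, 5/(-8) = -5/8.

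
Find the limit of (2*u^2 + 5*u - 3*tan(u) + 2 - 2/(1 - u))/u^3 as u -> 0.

Substitution gives 0/0; apply L'Hôpital's rule 3 times.
After differentiating numerator and denominator 3 times the quotient is (12/cos(u)^2 - 18/cos(u)^4 - 12/(u - 1)^4)/(6); at u = 0 this is -3.

-3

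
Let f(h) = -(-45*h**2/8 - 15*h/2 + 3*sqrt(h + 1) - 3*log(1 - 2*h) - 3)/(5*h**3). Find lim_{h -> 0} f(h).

Substitution gives 0/0 (the numerator vanishes to order 3).
Expand each term to order h^3: the coefficient of h^3 in 3·√(1 + h) is 3/16 and in -3·ln(1 - 2h) is 8.
Lower-order terms cancel with the polynomial part, so the numerator is (131/16)·h^3 + o(h^3), and the limit is (131/16)/(-5) = -131/80.

-131/80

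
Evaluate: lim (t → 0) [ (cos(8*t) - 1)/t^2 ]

Direct substitution gives 0/0.
Apply L'Hôpital: lim (-8*sin(8*t))/(2*t), still 0/0.
After 2 applications of L'Hôpital's rule the quotient is (-64*cos(8*t))/(2); substituting t = 0 gives -32.

-32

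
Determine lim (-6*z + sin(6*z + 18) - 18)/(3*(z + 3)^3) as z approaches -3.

Direct substitution gives 0/0.
Apply L'Hôpital: lim (6*cos(6*z + 18) - 6)/(9*(z + 3)^2), still 0/0.
Apply L'Hôpital: lim (-36*sin(6*z + 18))/(18*z + 54), still 0/0.
After 3 applications of L'Hôpital's rule the quotient is (-216*cos(6*z + 18))/(18); substituting z = -3 gives -12.

-12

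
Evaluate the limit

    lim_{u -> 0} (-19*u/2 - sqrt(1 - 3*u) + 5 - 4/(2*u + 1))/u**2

Substitution gives 0/0 (the numerator vanishes to order 2).
Expand each term to order u^2: the coefficient of u^2 in −√(1 - 3u) is 9/8 and in -4·1/(1 + 2u) is -16.
Lower-order terms cancel with the polynomial part, so the numerator is (-119/8)·u^2 + o(u^2), and the limit is (-119/8)/(1) = -119/8.

-119/8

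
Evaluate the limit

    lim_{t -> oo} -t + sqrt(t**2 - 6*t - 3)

An ∞ − ∞ form. Rationalising with the conjugate, the difference becomes (-6t - 3) / (√(t^2 - 6*t - 3) + t).
For large t the denominator behaves like 2·t, so the quotient tends to -6/2 = -3.

-3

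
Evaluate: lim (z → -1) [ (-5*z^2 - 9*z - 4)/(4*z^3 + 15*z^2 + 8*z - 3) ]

-1/10

At z = -1 both the top and bottom vanish — a removable singularity. Factoring out (z + 1) from each leaves (-5*z - 4)/(4*z^2 + 11*z - 3), which at z = -1 equals -1/10.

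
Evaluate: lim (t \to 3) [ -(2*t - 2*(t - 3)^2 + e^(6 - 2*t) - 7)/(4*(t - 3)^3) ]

Direct substitution gives 0/0.
Apply L'Hôpital: lim (-4*t - 2*e^(6 - 2*t) + 14)/(-12*(t - 3)^2), still 0/0.
Apply L'Hôpital: lim (4*e^(6 - 2*t) - 4)/(72 - 24*t), still 0/0.
After 3 applications of L'Hôpital's rule the quotient is (-8*e^(6 - 2*t))/(-24); substituting t = 3 gives 1/3.

1/3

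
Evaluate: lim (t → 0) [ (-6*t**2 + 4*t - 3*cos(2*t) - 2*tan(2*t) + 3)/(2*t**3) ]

-8/3

Substitution gives 0/0; apply L'Hôpital's rule 3 times.
After differentiating numerator and denominator 3 times the quotient is (-24*sin(2*t) - 96*tan(2*t)^4 - 128*tan(2*t)^2 - 32)/(12); at t = 0 this is -8/3.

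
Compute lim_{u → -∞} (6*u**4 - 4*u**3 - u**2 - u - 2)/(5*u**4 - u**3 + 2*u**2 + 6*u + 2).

Numerator and denominator both have degree 4.
Dividing every term by u^4, all lower-order terms vanish and the limit is the ratio of leading coefficients, 6/(5) = 6/5.

6/5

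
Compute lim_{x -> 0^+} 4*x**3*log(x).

0

This is a 0·(−∞) form. Rewrite as 4·ln(x) / x^(−3) and apply L'Hôpital:
the derivative quotient is 4·(1/x) / (−3·x^(−4)) = (-4/3)·x^3 → 0.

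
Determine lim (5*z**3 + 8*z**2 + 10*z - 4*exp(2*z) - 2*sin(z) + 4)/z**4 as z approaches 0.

-8/3

Substitution gives 0/0; apply L'Hôpital's rule 4 times.
After differentiating numerator and denominator 4 times the quotient is (-64*e^(2*z) - 2*sin(z))/(24); at z = 0 this is -8/3.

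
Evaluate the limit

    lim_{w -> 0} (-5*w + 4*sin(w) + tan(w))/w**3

-1/3

Substitution gives 0/0; apply L'Hôpital's rule 3 times.
After differentiating numerator and denominator 3 times the quotient is (-4*cos(w) + 6*tan(w)^4 + 8*tan(w)^2 + 2)/(6); at w = 0 this is -1/3.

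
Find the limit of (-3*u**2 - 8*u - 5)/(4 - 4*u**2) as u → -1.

-1/4

At u = -1 both the top and bottom vanish — a removable singularity. Factoring out (u + 1) from each leaves (-3*u - 5)/(4 - 4*u), which at u = -1 equals -1/4.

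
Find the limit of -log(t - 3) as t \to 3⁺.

∞

As t → 3⁺, t - 3 → 0⁺ and ln(t - 3) → −∞.
Multiplying by -1 gives ∞.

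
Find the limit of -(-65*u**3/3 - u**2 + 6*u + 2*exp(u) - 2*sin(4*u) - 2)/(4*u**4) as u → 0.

Substitution gives 0/0; apply L'Hôpital's rule 4 times.
After differentiating numerator and denominator 4 times the quotient is (2*e^(u) - 512*sin(4*u))/(-96); at u = 0 this is -1/48.

-1/48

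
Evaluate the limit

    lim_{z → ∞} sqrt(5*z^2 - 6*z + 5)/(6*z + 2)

√(5)/6

For large |z|, √(5*z^2 - 6*z + 5) ≈ √5·|z| and the denominator ≈ 6z.
Since z → +∞, |z| = z, giving √5/(6) = √(5)/6.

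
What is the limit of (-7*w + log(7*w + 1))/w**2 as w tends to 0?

-49/2

Direct substitution gives 0/0.
Apply L'Hôpital: lim (-7 + 7/(7*w + 1))/(2*w), still 0/0.
After 2 applications of L'Hôpital's rule the quotient is (-49/(7*w + 1)^2)/(2); substituting w = 0 gives -49/2.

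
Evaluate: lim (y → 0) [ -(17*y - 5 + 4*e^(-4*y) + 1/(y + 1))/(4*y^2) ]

Substitution gives 0/0; apply L'Hôpital's rule 2 times.
After differentiating numerator and denominator 2 times the quotient is (64*e^(-4*y) + 2/(y + 1)^3)/(-8); at y = 0 this is -33/4.

-33/4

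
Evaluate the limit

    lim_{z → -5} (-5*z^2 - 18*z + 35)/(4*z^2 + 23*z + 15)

-32/17

Direct substitution gives 0/0, so factor. Both numerator and denominator have (z + 5) as a factor.
After cancelling, the expression reduces to (7 - 5*z)/(4*z + 3).
Substituting z = -5 gives -32/17.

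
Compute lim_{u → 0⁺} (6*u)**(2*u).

1

Base → 0⁺ and exponent → 0⁺: a 0^0 form.
Take logs: 2u·ln(6u). This is 0·(−∞); rewriting as ln(6u)/(1/(2u)) and applying L'Hôpital gives 0.
Hence the limit is e^0 = 1.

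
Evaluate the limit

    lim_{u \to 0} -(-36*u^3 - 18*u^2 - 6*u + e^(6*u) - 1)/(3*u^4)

Direct substitution gives 0/0.
Apply L'Hôpital: lim (-108*u^2 - 36*u + 6*e^(6*u) - 6)/(-12*u^3), still 0/0.
Apply L'Hôpital: lim (-216*u + 36*e^(6*u) - 36)/(-36*u^2), still 0/0.
Apply L'Hôpital: lim (216*e^(6*u) - 216)/(-72*u), still 0/0.
After 4 applications of L'Hôpital's rule the quotient is (1296*e^(6*u))/(-72); substituting u = 0 gives -18.

-18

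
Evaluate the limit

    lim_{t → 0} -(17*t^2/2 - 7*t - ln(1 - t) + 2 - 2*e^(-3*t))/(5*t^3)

Substitution gives 0/0; apply L'Hôpital's rule 3 times.
After differentiating numerator and denominator 3 times the quotient is (54*e^(-3*t) - 2/(t - 1)^3)/(-30); at t = 0 this is -28/15.

-28/15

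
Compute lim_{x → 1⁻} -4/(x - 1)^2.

As x → 1⁻, (x - 1) → 0⁻, so (x - 1)^2 → 0⁺ and -4/(x - 1)^2 → -∞.

-∞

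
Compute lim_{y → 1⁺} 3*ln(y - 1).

-∞

As y → 1⁺, y - 1 → 0⁺ and ln(y - 1) → −∞.
Multiplying by 3 gives -∞.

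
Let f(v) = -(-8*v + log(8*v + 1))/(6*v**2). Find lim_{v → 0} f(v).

Direct substitution gives 0/0.
Apply L'Hôpital: lim (-8 + 8/(8*v + 1))/(-12*v), still 0/0.
After 2 applications of L'Hôpital's rule the quotient is (-64/(8*v + 1)^2)/(-12); substituting v = 0 gives 16/3.

16/3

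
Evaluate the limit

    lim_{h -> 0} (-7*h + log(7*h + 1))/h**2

Direct substitution gives 0/0.
Apply L'Hôpital: lim (-7 + 7/(7*h + 1))/(2*h), still 0/0.
After 2 applications of L'Hôpital's rule the quotient is (-49/(7*h + 1)^2)/(2); substituting h = 0 gives -49/2.

-49/2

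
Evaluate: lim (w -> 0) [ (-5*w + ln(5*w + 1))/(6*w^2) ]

Direct substitution gives 0/0.
Apply L'Hôpital: lim (-5 + 5/(5*w + 1))/(12*w), still 0/0.
After 2 applications of L'Hôpital's rule the quotient is (-25/(5*w + 1)^2)/(12); substituting w = 0 gives -25/12.

-25/12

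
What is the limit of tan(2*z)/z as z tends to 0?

2

Substitution gives 0/0.
Since tan(u)/u → 1 as u → 0, tan(2z)/(2z) → 1 and the limit is 2.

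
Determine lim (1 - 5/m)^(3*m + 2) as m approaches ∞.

e^(-15)

Write it as [(1 - 5/m)^m]^(3) · (1 - 5/m)^(2). The bracketed term tends to e^(-5) and the second factor to 1, so the limit is e^(-15).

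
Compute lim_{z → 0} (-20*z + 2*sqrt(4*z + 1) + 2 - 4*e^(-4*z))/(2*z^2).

-18

Substitution gives 0/0; apply L'Hôpital's rule 2 times.
After differentiating numerator and denominator 2 times the quotient is (-64*e^(-4*z) - 8/(4*z + 1)^(3/2))/(4); at z = 0 this is -18.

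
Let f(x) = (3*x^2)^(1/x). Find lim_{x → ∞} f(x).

1

Base → ∞ and exponent → 0: an ∞^0 form.
Take logs: (1/x)·ln(3·x^2) = (ln 3 + 2·ln x)/x → 0.
So the limit is e^0 = 1.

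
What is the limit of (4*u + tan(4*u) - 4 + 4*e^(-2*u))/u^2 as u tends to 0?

Substitution gives 0/0; apply L'Hôpital's rule 2 times.
After differentiating numerator and denominator 2 times the quotient is (32*tan(4*u)/cos(4*u)^2 + 16*e^(-2*u))/(2); at u = 0 this is 8.

8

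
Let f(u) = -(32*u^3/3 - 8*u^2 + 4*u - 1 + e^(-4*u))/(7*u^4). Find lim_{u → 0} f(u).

Direct substitution gives 0/0.
Apply L'Hôpital: lim (32*u^2 - 16*u + 4 - 4*e^(-4*u))/(-28*u^3), still 0/0.
Apply L'Hôpital: lim (64*u - 16 + 16*e^(-4*u))/(-84*u^2), still 0/0.
Apply L'Hôpital: lim (64 - 64*e^(-4*u))/(-168*u), still 0/0.
After 4 applications of L'Hôpital's rule the quotient is (256*e^(-4*u))/(-168); substituting u = 0 gives -32/21.

-32/21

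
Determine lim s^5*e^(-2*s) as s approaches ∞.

0

Write as s^5/e^{2s}, an ∞/∞ form.
Exponential growth dominates any polynomial, so repeated L'Hôpital (or the standard result) gives 0.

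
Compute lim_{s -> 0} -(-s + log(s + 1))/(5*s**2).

1/10

Direct substitution gives 0/0.
Apply L'Hôpital: lim (-1 + 1/(s + 1))/(-10*s), still 0/0.
After 2 applications of L'Hôpital's rule the quotient is (-1/(s + 1)^2)/(-10); substituting s = 0 gives 1/10.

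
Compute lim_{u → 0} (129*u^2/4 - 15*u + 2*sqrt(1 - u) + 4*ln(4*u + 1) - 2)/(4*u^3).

2045/96

Substitution gives 0/0; apply L'Hôpital's rule 3 times.
After differentiating numerator and denominator 3 times the quotient is (512/(4*u + 1)^3 - 3/(4*(1 - u)^(5/2)))/(24); at u = 0 this is 2045/96.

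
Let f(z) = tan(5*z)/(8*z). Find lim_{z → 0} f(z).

5/8

Substitution gives 0/0.
Since tan(u)/u → 1 as u → 0, tan(5z)/(5z) → 1 and the limit is 5/8.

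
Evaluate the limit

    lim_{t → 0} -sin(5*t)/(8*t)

Substitution gives 0/0.
Write it as (5/(-8))·sin(5t)/(5t); since sin(u)/u → 1, the limit is -5/8.

-5/8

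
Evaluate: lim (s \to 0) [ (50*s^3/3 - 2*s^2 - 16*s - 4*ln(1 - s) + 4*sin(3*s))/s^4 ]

Substitution gives 0/0 (the numerator vanishes to order 4).
Expand each term to order s^4: the coefficient of s^4 in -4·ln(1 - s) is 1 and in 4·sin(3s) is 0.
Lower-order terms cancel with the polynomial part, so the numerator is (1)·s^4 + o(s^4), and the limit is (1)/(1) = 1.

1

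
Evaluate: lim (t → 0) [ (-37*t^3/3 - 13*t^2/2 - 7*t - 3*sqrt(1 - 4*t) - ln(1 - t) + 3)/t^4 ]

121/4

Substitution gives 0/0; apply L'Hôpital's rule 4 times.
After differentiating numerator and denominator 4 times the quotient is (6/(t - 1)^4 + 720/(1 - 4*t)^(7/2))/(24); at t = 0 this is 121/4.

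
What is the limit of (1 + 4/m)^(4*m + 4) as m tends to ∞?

The base → 1 and the exponent → ∞: a 1^∞ form.
Take logarithms: (4m + 4)·ln(1 + 4/m). Since ln(1+u) ~ u for small u, this behaves like (4m)·(4/m) → 16.
So the limit is e^(16).

e^(16)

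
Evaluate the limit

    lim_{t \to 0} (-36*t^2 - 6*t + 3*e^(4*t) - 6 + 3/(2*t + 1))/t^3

8

Substitution gives 0/0 (the numerator vanishes to order 3).
Expand each term to order t^3: the coefficient of t^3 in 3·e^(4t) is 32 and in 3·1/(1 + 2t) is -24.
Lower-order terms cancel with the polynomial part, so the numerator is (8)·t^3 + o(t^3), and the limit is (8)/(1) = 8.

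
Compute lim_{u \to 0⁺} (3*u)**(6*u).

Base → 0⁺ and exponent → 0⁺: a 0^0 form.
Take logs: 6u·ln(3u). This is 0·(−∞); rewriting as ln(3u)/(1/(6u)) and applying L'Hôpital gives 0.
Hence the limit is e^0 = 1.

1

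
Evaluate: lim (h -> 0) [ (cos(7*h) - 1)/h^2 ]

-49/2

Direct substitution gives 0/0.
Apply L'Hôpital: lim (-7*sin(7*h))/(2*h), still 0/0.
After 2 applications of L'Hôpital's rule the quotient is (-49*cos(7*h))/(2); substituting h = 0 gives -49/2.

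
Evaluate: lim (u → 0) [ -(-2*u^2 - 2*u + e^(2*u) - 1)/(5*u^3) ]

-4/15

Direct substitution gives 0/0.
Apply L'Hôpital: lim (-4*u + 2*e^(2*u) - 2)/(-15*u^2), still 0/0.
Apply L'Hôpital: lim (4*e^(2*u) - 4)/(-30*u), still 0/0.
After 3 applications of L'Hôpital's rule the quotient is (8*e^(2*u))/(-30); substituting u = 0 gives -4/15.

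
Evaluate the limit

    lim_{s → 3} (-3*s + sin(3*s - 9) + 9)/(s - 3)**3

Direct substitution gives 0/0.
Apply L'Hôpital: lim (3*cos(3*s - 9) - 3)/(3*(s - 3)^2), still 0/0.
Apply L'Hôpital: lim (-9*sin(3*s - 9))/(6*s - 18), still 0/0.
After 3 applications of L'Hôpital's rule the quotient is (-27*cos(3*s - 9))/(6); substituting s = 3 gives -9/2.

-9/2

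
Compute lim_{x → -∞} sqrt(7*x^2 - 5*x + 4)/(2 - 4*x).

For large |x|, √(7*x^2 - 5*x + 4) ≈ √7·|x| and the denominator ≈ -4x.
Since x → −∞, |x| = −x, giving −√7/(-4) = √(7)/4.

√(7)/4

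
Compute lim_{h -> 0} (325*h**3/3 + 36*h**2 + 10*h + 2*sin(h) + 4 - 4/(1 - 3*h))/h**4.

Substitution gives 0/0; apply L'Hôpital's rule 4 times.
After differentiating numerator and denominator 4 times the quotient is (2*sin(h) + 7776/(3*h - 1)^5)/(24); at h = 0 this is -324.

-324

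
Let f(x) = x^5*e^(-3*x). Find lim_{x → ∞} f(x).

Write as x^5/e^{3x}, an ∞/∞ form.
Exponential growth dominates any polynomial, so repeated L'Hôpital (or the standard result) gives 0.

0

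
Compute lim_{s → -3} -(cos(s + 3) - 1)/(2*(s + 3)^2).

Direct substitution gives 0/0.
Apply L'Hôpital: lim (-sin(s + 3))/(-4*s - 12), still 0/0.
After 2 applications of L'Hôpital's rule the quotient is (-cos(s + 3))/(-4); substituting s = -3 gives 1/4.

1/4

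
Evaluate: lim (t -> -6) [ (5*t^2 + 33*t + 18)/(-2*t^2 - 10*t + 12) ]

-27/14

Since t = -6 makes numerator and denominator zero, (t + 6) divides both.
Cancelling it gives (5*t + 3)/(2 - 2*t); now plug in t = -6 to get -27/14.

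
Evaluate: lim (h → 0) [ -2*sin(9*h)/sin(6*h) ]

-3

Substitution gives 0/0.
Divide numerator and denominator by h: sin(9h)/h → 9 and sin(6h)/h → 6, so the limit is -2·9/6 = -3.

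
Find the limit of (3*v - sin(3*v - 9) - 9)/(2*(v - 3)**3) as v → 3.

9/4

Direct substitution gives 0/0.
Apply L'Hôpital: lim (3 - 3*cos(3*v - 9))/(6*(v - 3)^2), still 0/0.
Apply L'Hôpital: lim (9*sin(3*v - 9))/(12*v - 36), still 0/0.
After 3 applications of L'Hôpital's rule the quotient is (27*cos(3*v - 9))/(12); substituting v = 3 gives 9/4.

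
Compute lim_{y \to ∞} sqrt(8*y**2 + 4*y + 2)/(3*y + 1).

2*√(2)/3

For large |y|, √(8*y^2 + 4*y + 2) ≈ √8·|y| and the denominator ≈ 3y.
Since y → +∞, |y| = y, giving √8/(3) = 2*√(2)/3.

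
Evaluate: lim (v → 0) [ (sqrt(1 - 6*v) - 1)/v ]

-3

A 0/0 form; rationalise with √(1 - 6v) + √1. This collapses the numerator to -6v, leaving -6/(√(1 - 6v) + √1) → -6/(2√1) = -3.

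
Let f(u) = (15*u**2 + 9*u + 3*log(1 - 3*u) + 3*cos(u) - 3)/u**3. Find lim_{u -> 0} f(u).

Substitution gives 0/0; apply L'Hôpital's rule 3 times.
After differentiating numerator and denominator 3 times the quotient is (3*sin(u) + 162/(3*u - 1)^3)/(6); at u = 0 this is -27.

-27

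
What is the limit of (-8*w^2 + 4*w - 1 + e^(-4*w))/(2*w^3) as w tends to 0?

-16/3

Direct substitution gives 0/0.
Apply L'Hôpital: lim (-16*w + 4 - 4*e^(-4*w))/(6*w^2), still 0/0.
Apply L'Hôpital: lim (-16 + 16*e^(-4*w))/(12*w), still 0/0.
After 3 applications of L'Hôpital's rule the quotient is (-64*e^(-4*w))/(12); substituting w = 0 gives -16/3.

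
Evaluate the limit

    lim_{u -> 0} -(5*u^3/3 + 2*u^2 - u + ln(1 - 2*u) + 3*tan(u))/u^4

4

Substitution gives 0/0; apply L'Hôpital's rule 4 times.
After differentiating numerator and denominator 4 times the quotient is (72*tan(u)^3/cos(u)^2 + 48*tan(u)/cos(u)^2 - 96/(2*u - 1)^4)/(-24); at u = 0 this is 4.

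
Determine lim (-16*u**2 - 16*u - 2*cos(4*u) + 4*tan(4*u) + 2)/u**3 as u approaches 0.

Substitution gives 0/0; apply L'Hôpital's rule 3 times.
After differentiating numerator and denominator 3 times the quotient is (-128*sin(4*u) + 1536*tan(4*u)^4 + 2048*tan(4*u)^2 + 512)/(6); at u = 0 this is 256/3.

256/3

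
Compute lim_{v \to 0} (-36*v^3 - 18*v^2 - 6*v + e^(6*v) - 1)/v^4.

54

Direct substitution gives 0/0.
Apply L'Hôpital: lim (-108*v^2 - 36*v + 6*e^(6*v) - 6)/(4*v^3), still 0/0.
Apply L'Hôpital: lim (-216*v + 36*e^(6*v) - 36)/(12*v^2), still 0/0.
Apply L'Hôpital: lim (216*e^(6*v) - 216)/(24*v), still 0/0.
After 4 applications of L'Hôpital's rule the quotient is (1296*e^(6*v))/(24); substituting v = 0 gives 54.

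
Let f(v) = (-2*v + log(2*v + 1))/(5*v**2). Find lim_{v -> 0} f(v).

Direct substitution gives 0/0.
Apply L'Hôpital: lim (-2 + 2/(2*v + 1))/(10*v), still 0/0.
After 2 applications of L'Hôpital's rule the quotient is (-4/(2*v + 1)^2)/(10); substituting v = 0 gives -2/5.

-2/5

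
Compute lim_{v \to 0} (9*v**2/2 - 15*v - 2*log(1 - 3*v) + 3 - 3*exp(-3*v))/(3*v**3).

Substitution gives 0/0 (the numerator vanishes to order 3).
Expand each term to order v^3: the coefficient of v^3 in -3·e^(-3v) is 27/2 and in -2·ln(1 - 3v) is 18.
Lower-order terms cancel with the polynomial part, so the numerator is (63/2)·v^3 + o(v^3), and the limit is (63/2)/(3) = 21/2.

21/2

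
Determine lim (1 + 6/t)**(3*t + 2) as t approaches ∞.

Let L be the limit and take ln: ln L = lim (3t + 2)·ln(1 + 6/t) = lim (3t + 2)·(6/t + O(1/t²)) = 18.
Hence L = e^(18).

e^(18)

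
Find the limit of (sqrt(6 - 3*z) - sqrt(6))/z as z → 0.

-√(6)/4

Substitution gives 0/0. Multiply numerator and denominator by the conjugate √(6 - 3z) + √6.
The numerator becomes (6 - 3z) − 6 = -3z, so the expression simplifies to -3/(√(6 - 3z) + √6).
Letting z → 0 gives -3/(2√6) = -√(6)/4.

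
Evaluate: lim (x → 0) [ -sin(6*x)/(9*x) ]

-2/3

Substitution gives 0/0.
Write it as (6/(-9))·sin(6x)/(6x); since sin(u)/u → 1, the limit is -2/3.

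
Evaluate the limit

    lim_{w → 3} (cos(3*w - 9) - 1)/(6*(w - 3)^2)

Direct substitution gives 0/0.
Apply L'Hôpital: lim (-3*sin(3*w - 9))/(12*w - 36), still 0/0.
After 2 applications of L'Hôpital's rule the quotient is (-9*cos(3*w - 9))/(12); substituting w = 3 gives -3/4.

-3/4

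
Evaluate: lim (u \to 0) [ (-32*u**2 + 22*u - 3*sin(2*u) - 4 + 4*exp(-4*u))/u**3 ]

Substitution gives 0/0 (the numerator vanishes to order 3).
Expand each term to order u^3: the coefficient of u^3 in -3·sin(2u) is 4 and in 4·e^(-4u) is -128/3.
Lower-order terms cancel with the polynomial part, so the numerator is (-116/3)·u^3 + o(u^3), and the limit is (-116/3)/(1) = -116/3.

-116/3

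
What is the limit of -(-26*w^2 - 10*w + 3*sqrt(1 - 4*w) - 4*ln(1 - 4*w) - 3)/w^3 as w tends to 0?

-220/3

Substitution gives 0/0 (the numerator vanishes to order 3).
Expand each term to order w^3: the coefficient of w^3 in 3·√(1 - 4w) is -12 and in -4·ln(1 - 4w) is 256/3.
Lower-order terms cancel with the polynomial part, so the numerator is (220/3)·w^3 + o(w^3), and the limit is (220/3)/(-1) = -220/3.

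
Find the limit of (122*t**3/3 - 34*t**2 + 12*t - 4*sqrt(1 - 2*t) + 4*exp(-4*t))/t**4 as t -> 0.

271/6

Substitution gives 0/0 (the numerator vanishes to order 4).
Expand each term to order t^4: the coefficient of t^4 in -4·√(1 - 2t) is 5/2 and in 4·e^(-4t) is 128/3.
Lower-order terms cancel with the polynomial part, so the numerator is (271/6)·t^4 + o(t^4), and the limit is (271/6)/(1) = 271/6.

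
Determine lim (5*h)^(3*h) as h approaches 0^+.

Base → 0⁺ and exponent → 0⁺: a 0^0 form.
Take logs: 3h·ln(5h). This is 0·(−∞); rewriting as ln(5h)/(1/(3h)) and applying L'Hôpital gives 0.
Hence the limit is e^0 = 1.

1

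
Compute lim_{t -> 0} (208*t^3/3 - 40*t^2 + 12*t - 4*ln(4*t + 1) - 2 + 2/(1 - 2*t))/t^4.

Substitution gives 0/0 (the numerator vanishes to order 4).
Expand each term to order t^4: the coefficient of t^4 in -4·ln(1 + 4t) is 256 and in 2·1/(1 - 2t) is 32.
Lower-order terms cancel with the polynomial part, so the numerator is (288)·t^4 + o(t^4), and the limit is (288)/(1) = 288.

288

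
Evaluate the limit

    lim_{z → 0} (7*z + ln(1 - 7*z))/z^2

Direct substitution gives 0/0.
Apply L'Hôpital: lim (7 - 7/(1 - 7*z))/(2*z), still 0/0.
After 2 applications of L'Hôpital's rule the quotient is (-49/(1 - 7*z)^2)/(2); substituting z = 0 gives -49/2.

-49/2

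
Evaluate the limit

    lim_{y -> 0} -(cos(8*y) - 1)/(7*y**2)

32/7

Direct substitution gives 0/0.
Apply L'Hôpital: lim (-8*sin(8*y))/(-14*y), still 0/0.
After 2 applications of L'Hôpital's rule the quotient is (-64*cos(8*y))/(-14); substituting y = 0 gives 32/7.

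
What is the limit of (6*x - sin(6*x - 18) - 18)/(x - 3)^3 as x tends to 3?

36

Direct substitution gives 0/0.
Apply L'Hôpital: lim (6 - 6*cos(6*x - 18))/(3*(x - 3)^2), still 0/0.
Apply L'Hôpital: lim (36*sin(6*x - 18))/(6*x - 18), still 0/0.
After 3 applications of L'Hôpital's rule the quotient is (216*cos(6*x - 18))/(6); substituting x = 3 gives 36.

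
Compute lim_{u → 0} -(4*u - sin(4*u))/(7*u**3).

Direct substitution gives 0/0.
Apply L'Hôpital: lim (4 - 4*cos(4*u))/(-21*u^2), still 0/0.
Apply L'Hôpital: lim (16*sin(4*u))/(-42*u), still 0/0.
After 3 applications of L'Hôpital's rule the quotient is (64*cos(4*u))/(-42); substituting u = 0 gives -32/21.

-32/21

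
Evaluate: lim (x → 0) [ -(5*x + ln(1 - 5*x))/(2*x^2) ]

25/4

Direct substitution gives 0/0.
Apply L'Hôpital: lim (5 - 5/(1 - 5*x))/(-4*x), still 0/0.
After 2 applications of L'Hôpital's rule the quotient is (-25/(1 - 5*x)^2)/(-4); substituting x = 0 gives 25/4.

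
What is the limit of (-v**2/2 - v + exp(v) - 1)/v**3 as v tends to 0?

1/6

Direct substitution gives 0/0.
Apply L'Hôpital: lim (-v + e^(v) - 1)/(3*v^2), still 0/0.
Apply L'Hôpital: lim (e^(v) - 1)/(6*v), still 0/0.
After 3 applications of L'Hôpital's rule the quotient is (e^(v))/(6); substituting v = 0 gives 1/6.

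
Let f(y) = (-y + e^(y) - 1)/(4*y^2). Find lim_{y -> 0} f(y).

1/8

Direct substitution gives 0/0.
Apply L'Hôpital: lim (e^(y) - 1)/(8*y), still 0/0.
After 2 applications of L'Hôpital's rule the quotient is (e^(y))/(8); substituting y = 0 gives 1/8.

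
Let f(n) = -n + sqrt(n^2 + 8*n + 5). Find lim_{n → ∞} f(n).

This has the form ∞ − ∞. Multiply and divide by the conjugate √(n^2 + 8*n + 5) + n.
That gives (8n + 5) / (√(n^2 + 8*n + 5) + n).
Divide numerator and denominator by n: the limit is 8/(2·1) = 4.

4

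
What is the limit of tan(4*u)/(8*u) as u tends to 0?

1/2

Substitution gives 0/0.
Since tan(θ)/θ → 1 as θ → 0, tan(4u)/(4u) → 1 and the limit is 4/8 = 1/2.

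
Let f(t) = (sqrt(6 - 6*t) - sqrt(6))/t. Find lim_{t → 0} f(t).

-√(6)/2

Substitution gives 0/0. Multiply numerator and denominator by the conjugate √(6 - 6t) + √6.
The numerator becomes (6 - 6t) − 6 = -6t, so the expression simplifies to -6/(√(6 - 6t) + √6).
Letting t → 0 gives -6/(2√6) = -√(6)/2.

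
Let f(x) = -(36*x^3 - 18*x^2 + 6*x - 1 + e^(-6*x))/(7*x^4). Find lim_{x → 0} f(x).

-54/7

Direct substitution gives 0/0.
Apply L'Hôpital: lim (108*x^2 - 36*x + 6 - 6*e^(-6*x))/(-28*x^3), still 0/0.
Apply L'Hôpital: lim (216*x - 36 + 36*e^(-6*x))/(-84*x^2), still 0/0.
Apply L'Hôpital: lim (216 - 216*e^(-6*x))/(-168*x), still 0/0.
After 4 applications of L'Hôpital's rule the quotient is (1296*e^(-6*x))/(-168); substituting x = 0 gives -54/7.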